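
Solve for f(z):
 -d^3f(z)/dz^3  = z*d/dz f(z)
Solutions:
 f(z) = C1 + Integral(C2*airyai(-z) + C3*airybi(-z), z)


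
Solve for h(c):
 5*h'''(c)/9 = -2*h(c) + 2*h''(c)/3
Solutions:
 h(c) = C1*exp(c*(4/(15*sqrt(209) + 217)^(1/3) + 4 + (15*sqrt(209) + 217)^(1/3))/10)*sin(sqrt(3)*c*(-(15*sqrt(209) + 217)^(1/3) + 4/(15*sqrt(209) + 217)^(1/3))/10) + C2*exp(c*(4/(15*sqrt(209) + 217)^(1/3) + 4 + (15*sqrt(209) + 217)^(1/3))/10)*cos(sqrt(3)*c*(-(15*sqrt(209) + 217)^(1/3) + 4/(15*sqrt(209) + 217)^(1/3))/10) + C3*exp(c*(-(15*sqrt(209) + 217)^(1/3) - 4/(15*sqrt(209) + 217)^(1/3) + 2)/5)


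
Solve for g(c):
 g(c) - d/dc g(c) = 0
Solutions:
 g(c) = C1*exp(c)


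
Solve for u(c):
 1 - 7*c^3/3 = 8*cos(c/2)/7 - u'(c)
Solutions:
 u(c) = C1 + 7*c^4/12 - c + 16*sin(c/2)/7


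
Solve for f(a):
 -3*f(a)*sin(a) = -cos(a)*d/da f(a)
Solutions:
 f(a) = C1/cos(a)^3


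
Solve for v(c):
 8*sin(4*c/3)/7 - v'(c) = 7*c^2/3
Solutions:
 v(c) = C1 - 7*c^3/9 - 6*cos(4*c/3)/7


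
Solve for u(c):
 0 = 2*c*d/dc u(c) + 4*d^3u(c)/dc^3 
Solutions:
 u(c) = C1 + Integral(C2*airyai(-2^(2/3)*c/2) + C3*airybi(-2^(2/3)*c/2), c)


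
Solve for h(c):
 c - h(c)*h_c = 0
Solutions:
 h(c) = -sqrt(C1 + c^2)
 h(c) = sqrt(C1 + c^2)


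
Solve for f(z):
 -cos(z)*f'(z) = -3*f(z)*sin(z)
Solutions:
 f(z) = C1/cos(z)^3


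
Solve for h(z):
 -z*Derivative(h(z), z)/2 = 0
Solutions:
 h(z) = C1


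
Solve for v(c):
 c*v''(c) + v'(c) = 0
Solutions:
 v(c) = C1 + C2*log(c)


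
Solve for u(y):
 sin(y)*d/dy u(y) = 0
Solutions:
 u(y) = C1


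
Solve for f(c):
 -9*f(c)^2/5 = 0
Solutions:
 f(c) = 0


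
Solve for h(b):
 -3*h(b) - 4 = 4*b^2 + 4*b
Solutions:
 h(b) = -4*b^2/3 - 4*b/3 - 4/3


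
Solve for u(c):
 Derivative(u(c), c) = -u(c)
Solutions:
 u(c) = C1*exp(-c)


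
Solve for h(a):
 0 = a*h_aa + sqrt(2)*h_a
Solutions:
 h(a) = C1 + C2*a^(1 - sqrt(2))


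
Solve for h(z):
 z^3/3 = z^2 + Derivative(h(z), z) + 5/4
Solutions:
 h(z) = C1 + z^4/12 - z^3/3 - 5*z/4


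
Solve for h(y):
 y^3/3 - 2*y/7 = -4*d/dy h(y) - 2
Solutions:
 h(y) = C1 - y^4/48 + y^2/28 - y/2


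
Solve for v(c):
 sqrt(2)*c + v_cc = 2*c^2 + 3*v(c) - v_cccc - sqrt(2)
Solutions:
 v(c) = C1*exp(-sqrt(2)*c*sqrt(-1 + sqrt(13))/2) + C2*exp(sqrt(2)*c*sqrt(-1 + sqrt(13))/2) + C3*sin(sqrt(2)*c*sqrt(1 + sqrt(13))/2) + C4*cos(sqrt(2)*c*sqrt(1 + sqrt(13))/2) - 2*c^2/3 + sqrt(2)*c/3 - 4/9 + sqrt(2)/3


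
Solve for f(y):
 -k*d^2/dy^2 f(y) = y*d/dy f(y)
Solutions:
 f(y) = C1 + C2*sqrt(k)*erf(sqrt(2)*y*sqrt(1/k)/2)


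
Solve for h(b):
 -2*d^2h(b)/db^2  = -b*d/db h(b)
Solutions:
 h(b) = C1 + C2*erfi(b/2)


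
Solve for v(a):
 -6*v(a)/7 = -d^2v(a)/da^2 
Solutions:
 v(a) = C1*exp(-sqrt(42)*a/7) + C2*exp(sqrt(42)*a/7)


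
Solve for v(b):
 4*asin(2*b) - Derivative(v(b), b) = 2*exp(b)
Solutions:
 v(b) = C1 + 4*b*asin(2*b) + 2*sqrt(1 - 4*b^2) - 2*exp(b)


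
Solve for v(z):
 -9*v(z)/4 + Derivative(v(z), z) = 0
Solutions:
 v(z) = C1*exp(9*z/4)


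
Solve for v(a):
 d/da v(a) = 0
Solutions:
 v(a) = C1


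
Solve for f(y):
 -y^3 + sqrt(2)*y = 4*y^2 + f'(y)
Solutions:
 f(y) = C1 - y^4/4 - 4*y^3/3 + sqrt(2)*y^2/2


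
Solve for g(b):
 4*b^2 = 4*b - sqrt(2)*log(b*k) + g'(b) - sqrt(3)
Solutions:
 g(b) = C1 + 4*b^3/3 - 2*b^2 + sqrt(2)*b*log(b*k) + b*(-sqrt(2) + sqrt(3))


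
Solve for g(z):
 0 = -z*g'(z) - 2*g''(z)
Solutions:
 g(z) = C1 + C2*erf(z/2)


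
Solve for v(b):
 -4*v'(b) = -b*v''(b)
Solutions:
 v(b) = C1 + C2*b^5


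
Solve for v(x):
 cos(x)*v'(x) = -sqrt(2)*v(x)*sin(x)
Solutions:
 v(x) = C1*cos(x)^(sqrt(2))


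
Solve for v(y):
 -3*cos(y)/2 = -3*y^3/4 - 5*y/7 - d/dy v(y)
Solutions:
 v(y) = C1 - 3*y^4/16 - 5*y^2/14 + 3*sin(y)/2


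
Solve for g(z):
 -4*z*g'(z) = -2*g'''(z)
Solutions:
 g(z) = C1 + Integral(C2*airyai(2^(1/3)*z) + C3*airybi(2^(1/3)*z), z)


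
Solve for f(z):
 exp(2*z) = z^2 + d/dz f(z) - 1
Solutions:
 f(z) = C1 - z^3/3 + z + exp(2*z)/2


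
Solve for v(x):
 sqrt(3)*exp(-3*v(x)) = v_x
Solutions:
 v(x) = log(C1 + 3*sqrt(3)*x)/3
 v(x) = log((-3^(1/3) - 3^(5/6)*I)*(C1 + sqrt(3)*x)^(1/3)/2)
 v(x) = log((-3^(1/3) + 3^(5/6)*I)*(C1 + sqrt(3)*x)^(1/3)/2)


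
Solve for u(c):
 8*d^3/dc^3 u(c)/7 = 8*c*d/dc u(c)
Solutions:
 u(c) = C1 + Integral(C2*airyai(7^(1/3)*c) + C3*airybi(7^(1/3)*c), c)


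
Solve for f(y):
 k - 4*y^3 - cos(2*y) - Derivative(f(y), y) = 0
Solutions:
 f(y) = C1 + k*y - y^4 - sin(2*y)/2


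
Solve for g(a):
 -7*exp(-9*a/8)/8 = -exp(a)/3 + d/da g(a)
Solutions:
 g(a) = C1 + exp(a)/3 + 7*exp(-9*a/8)/9


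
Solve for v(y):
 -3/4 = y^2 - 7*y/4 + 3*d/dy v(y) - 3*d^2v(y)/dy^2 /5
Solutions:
 v(y) = C1 + C2*exp(5*y) - y^3/9 + 9*y^2/40 - 4*y/25


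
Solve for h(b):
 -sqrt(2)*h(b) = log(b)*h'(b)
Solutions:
 h(b) = C1*exp(-sqrt(2)*li(b))


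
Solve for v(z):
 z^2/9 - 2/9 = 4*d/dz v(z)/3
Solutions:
 v(z) = C1 + z^3/36 - z/6


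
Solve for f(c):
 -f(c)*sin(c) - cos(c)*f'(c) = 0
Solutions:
 f(c) = C1*cos(c)


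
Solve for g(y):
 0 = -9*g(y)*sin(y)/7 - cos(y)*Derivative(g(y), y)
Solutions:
 g(y) = C1*cos(y)^(9/7)


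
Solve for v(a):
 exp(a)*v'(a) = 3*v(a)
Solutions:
 v(a) = C1*exp(-3*exp(-a))


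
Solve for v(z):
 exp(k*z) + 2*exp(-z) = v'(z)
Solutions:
 v(z) = C1 - 2*exp(-z) + exp(k*z)/k


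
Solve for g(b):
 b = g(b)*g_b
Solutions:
 g(b) = -sqrt(C1 + b^2)
 g(b) = sqrt(C1 + b^2)


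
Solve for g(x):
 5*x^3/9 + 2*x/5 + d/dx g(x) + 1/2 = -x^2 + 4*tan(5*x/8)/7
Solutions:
 g(x) = C1 - 5*x^4/36 - x^3/3 - x^2/5 - x/2 - 32*log(cos(5*x/8))/35


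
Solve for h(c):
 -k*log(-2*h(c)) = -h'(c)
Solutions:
 Integral(1/(log(-_y) + log(2)), (_y, h(c))) = C1 + c*k


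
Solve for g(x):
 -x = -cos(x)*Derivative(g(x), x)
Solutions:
 g(x) = C1 + Integral(x/cos(x), x)


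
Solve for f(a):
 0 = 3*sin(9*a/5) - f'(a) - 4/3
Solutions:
 f(a) = C1 - 4*a/3 - 5*cos(9*a/5)/3


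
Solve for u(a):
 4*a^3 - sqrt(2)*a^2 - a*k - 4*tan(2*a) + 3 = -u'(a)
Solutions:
 u(a) = C1 - a^4 + sqrt(2)*a^3/3 + a^2*k/2 - 3*a - 2*log(cos(2*a))


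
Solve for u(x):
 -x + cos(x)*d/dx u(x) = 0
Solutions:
 u(x) = C1 + Integral(x/cos(x), x)


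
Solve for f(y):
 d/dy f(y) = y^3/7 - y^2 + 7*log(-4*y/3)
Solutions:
 f(y) = C1 + y^4/28 - y^3/3 + 7*y*log(-y) + 7*y*(-log(3) - 1 + 2*log(2))


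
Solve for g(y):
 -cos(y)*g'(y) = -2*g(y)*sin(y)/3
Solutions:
 g(y) = C1/cos(y)^(2/3)


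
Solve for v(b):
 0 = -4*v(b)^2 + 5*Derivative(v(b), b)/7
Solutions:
 v(b) = -5/(C1 + 28*b)


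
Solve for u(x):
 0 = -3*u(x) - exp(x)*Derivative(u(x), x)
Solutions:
 u(x) = C1*exp(3*exp(-x))


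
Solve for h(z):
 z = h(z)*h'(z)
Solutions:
 h(z) = -sqrt(C1 + z^2)
 h(z) = sqrt(C1 + z^2)


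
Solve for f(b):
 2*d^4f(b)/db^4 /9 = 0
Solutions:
 f(b) = C1 + C2*b + C3*b^2 + C4*b^3


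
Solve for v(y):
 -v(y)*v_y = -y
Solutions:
 v(y) = -sqrt(C1 + y^2)
 v(y) = sqrt(C1 + y^2)


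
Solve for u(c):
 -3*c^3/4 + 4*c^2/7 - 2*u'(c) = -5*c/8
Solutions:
 u(c) = C1 - 3*c^4/32 + 2*c^3/21 + 5*c^2/32


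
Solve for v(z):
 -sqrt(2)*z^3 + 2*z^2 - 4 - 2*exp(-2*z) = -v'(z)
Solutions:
 v(z) = C1 + sqrt(2)*z^4/4 - 2*z^3/3 + 4*z - exp(-2*z)


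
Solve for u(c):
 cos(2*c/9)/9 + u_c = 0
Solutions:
 u(c) = C1 - sin(2*c/9)/2


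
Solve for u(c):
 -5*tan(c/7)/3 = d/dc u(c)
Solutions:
 u(c) = C1 + 35*log(cos(c/7))/3


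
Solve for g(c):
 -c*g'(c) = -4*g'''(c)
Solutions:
 g(c) = C1 + Integral(C2*airyai(2^(1/3)*c/2) + C3*airybi(2^(1/3)*c/2), c)


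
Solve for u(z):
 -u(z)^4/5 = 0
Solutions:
 u(z) = 0


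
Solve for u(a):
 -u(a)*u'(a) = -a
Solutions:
 u(a) = -sqrt(C1 + a^2)
 u(a) = sqrt(C1 + a^2)


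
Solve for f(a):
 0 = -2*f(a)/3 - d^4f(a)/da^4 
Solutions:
 f(a) = (C1*sin(6^(3/4)*a/6) + C2*cos(6^(3/4)*a/6))*exp(-6^(3/4)*a/6) + (C3*sin(6^(3/4)*a/6) + C4*cos(6^(3/4)*a/6))*exp(6^(3/4)*a/6)


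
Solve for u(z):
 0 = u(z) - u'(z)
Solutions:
 u(z) = C1*exp(z)


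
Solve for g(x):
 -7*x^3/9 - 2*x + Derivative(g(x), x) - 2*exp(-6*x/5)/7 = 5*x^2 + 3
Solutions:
 g(x) = C1 + 7*x^4/36 + 5*x^3/3 + x^2 + 3*x - 5*exp(-6*x/5)/21


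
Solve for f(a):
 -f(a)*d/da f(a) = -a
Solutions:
 f(a) = -sqrt(C1 + a^2)
 f(a) = sqrt(C1 + a^2)


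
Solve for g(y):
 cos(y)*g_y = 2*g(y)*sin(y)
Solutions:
 g(y) = C1/cos(y)^2


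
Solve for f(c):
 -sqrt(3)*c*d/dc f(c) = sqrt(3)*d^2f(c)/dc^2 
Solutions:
 f(c) = C1 + C2*erf(sqrt(2)*c/2)


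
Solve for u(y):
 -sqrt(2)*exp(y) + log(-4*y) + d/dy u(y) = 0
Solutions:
 u(y) = C1 - y*log(-y) + y*(1 - 2*log(2)) + sqrt(2)*exp(y)


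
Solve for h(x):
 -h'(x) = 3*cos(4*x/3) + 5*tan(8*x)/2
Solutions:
 h(x) = C1 + 5*log(cos(8*x))/16 - 9*sin(4*x/3)/4


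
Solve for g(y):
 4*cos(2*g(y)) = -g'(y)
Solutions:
 g(y) = -asin((C1 + exp(16*y))/(C1 - exp(16*y)))/2 + pi/2
 g(y) = asin((C1 + exp(16*y))/(C1 - exp(16*y)))/2


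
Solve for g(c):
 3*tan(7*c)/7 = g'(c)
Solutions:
 g(c) = C1 - 3*log(cos(7*c))/49


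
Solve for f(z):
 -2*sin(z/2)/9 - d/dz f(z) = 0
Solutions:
 f(z) = C1 + 4*cos(z/2)/9


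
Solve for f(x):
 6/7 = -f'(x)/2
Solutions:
 f(x) = C1 - 12*x/7


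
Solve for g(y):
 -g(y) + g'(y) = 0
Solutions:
 g(y) = C1*exp(y)


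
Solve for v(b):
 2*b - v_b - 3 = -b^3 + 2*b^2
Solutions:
 v(b) = C1 + b^4/4 - 2*b^3/3 + b^2 - 3*b


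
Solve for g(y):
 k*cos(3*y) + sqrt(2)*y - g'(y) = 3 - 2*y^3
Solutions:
 g(y) = C1 + k*sin(3*y)/3 + y^4/2 + sqrt(2)*y^2/2 - 3*y


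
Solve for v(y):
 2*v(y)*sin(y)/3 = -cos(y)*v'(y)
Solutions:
 v(y) = C1*cos(y)^(2/3)


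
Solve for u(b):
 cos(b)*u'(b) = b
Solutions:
 u(b) = C1 + Integral(b/cos(b), b)


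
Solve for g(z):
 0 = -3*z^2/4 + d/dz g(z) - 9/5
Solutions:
 g(z) = C1 + z^3/4 + 9*z/5


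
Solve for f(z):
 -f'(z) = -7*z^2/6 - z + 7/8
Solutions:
 f(z) = C1 + 7*z^3/18 + z^2/2 - 7*z/8


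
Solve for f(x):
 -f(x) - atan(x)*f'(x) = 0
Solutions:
 f(x) = C1*exp(-Integral(1/atan(x), x))


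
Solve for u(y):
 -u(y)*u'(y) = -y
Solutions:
 u(y) = -sqrt(C1 + y^2)
 u(y) = sqrt(C1 + y^2)


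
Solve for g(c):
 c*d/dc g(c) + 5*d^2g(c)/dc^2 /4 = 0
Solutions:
 g(c) = C1 + C2*erf(sqrt(10)*c/5)


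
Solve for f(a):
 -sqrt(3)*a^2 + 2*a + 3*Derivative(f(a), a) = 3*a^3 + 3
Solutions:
 f(a) = C1 + a^4/4 + sqrt(3)*a^3/9 - a^2/3 + a


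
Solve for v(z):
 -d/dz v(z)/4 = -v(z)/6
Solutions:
 v(z) = C1*exp(2*z/3)


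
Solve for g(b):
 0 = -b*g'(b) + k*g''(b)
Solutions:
 g(b) = C1 + C2*erf(sqrt(2)*b*sqrt(-1/k)/2)/sqrt(-1/k)


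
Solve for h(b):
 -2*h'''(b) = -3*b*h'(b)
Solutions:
 h(b) = C1 + Integral(C2*airyai(2^(2/3)*3^(1/3)*b/2) + C3*airybi(2^(2/3)*3^(1/3)*b/2), b)


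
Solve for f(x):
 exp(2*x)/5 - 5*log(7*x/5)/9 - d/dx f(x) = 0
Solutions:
 f(x) = C1 - 5*x*log(x)/9 + 5*x*(-log(7) + 1 + log(5))/9 + exp(2*x)/10


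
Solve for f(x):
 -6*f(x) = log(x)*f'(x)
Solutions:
 f(x) = C1*exp(-6*li(x))


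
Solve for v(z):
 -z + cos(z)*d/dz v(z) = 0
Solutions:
 v(z) = C1 + Integral(z/cos(z), z)


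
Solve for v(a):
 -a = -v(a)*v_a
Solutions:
 v(a) = -sqrt(C1 + a^2)
 v(a) = sqrt(C1 + a^2)


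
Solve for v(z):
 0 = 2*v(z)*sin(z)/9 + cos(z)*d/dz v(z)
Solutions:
 v(z) = C1*cos(z)^(2/9)


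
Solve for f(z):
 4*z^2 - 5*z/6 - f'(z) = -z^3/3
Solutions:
 f(z) = C1 + z^4/12 + 4*z^3/3 - 5*z^2/12


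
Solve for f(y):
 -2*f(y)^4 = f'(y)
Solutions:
 f(y) = (-3^(2/3) - 3*3^(1/6)*I)*(1/(C1 + 2*y))^(1/3)/6
 f(y) = (-3^(2/3) + 3*3^(1/6)*I)*(1/(C1 + 2*y))^(1/3)/6
 f(y) = (1/(C1 + 6*y))^(1/3)


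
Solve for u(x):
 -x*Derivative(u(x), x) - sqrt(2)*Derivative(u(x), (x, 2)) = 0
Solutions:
 u(x) = C1 + C2*erf(2^(1/4)*x/2)


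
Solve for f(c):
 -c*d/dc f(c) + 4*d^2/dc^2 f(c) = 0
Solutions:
 f(c) = C1 + C2*erfi(sqrt(2)*c/4)


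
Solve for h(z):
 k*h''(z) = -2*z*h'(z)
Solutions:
 h(z) = C1 + C2*sqrt(k)*erf(z*sqrt(1/k))


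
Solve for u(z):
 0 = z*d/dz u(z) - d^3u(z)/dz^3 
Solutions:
 u(z) = C1 + Integral(C2*airyai(z) + C3*airybi(z), z)


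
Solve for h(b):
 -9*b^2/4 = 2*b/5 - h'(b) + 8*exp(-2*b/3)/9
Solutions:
 h(b) = C1 + 3*b^3/4 + b^2/5 - 4*exp(-2*b/3)/3


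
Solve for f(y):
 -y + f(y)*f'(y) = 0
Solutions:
 f(y) = -sqrt(C1 + y^2)
 f(y) = sqrt(C1 + y^2)


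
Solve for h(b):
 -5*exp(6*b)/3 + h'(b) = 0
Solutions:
 h(b) = C1 + 5*exp(6*b)/18


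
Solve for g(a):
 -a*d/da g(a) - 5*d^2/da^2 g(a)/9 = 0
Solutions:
 g(a) = C1 + C2*erf(3*sqrt(10)*a/10)


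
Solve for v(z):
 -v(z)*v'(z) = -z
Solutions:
 v(z) = -sqrt(C1 + z^2)
 v(z) = sqrt(C1 + z^2)


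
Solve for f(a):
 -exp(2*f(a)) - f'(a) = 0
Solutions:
 f(a) = log(-sqrt(-1/(C1 - a))) - log(2)/2
 f(a) = log(-1/(C1 - a))/2 - log(2)/2


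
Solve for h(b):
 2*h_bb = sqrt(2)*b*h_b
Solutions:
 h(b) = C1 + C2*erfi(2^(1/4)*b/2)


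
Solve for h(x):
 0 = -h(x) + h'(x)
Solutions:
 h(x) = C1*exp(x)


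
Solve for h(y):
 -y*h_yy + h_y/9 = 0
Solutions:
 h(y) = C1 + C2*y^(10/9)


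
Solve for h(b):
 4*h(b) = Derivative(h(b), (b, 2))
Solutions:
 h(b) = C1*exp(-2*b) + C2*exp(2*b)


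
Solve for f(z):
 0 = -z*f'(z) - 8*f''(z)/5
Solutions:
 f(z) = C1 + C2*erf(sqrt(5)*z/4)


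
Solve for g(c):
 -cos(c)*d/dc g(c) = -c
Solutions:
 g(c) = C1 + Integral(c/cos(c), c)


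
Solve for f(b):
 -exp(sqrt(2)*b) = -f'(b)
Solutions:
 f(b) = C1 + sqrt(2)*exp(sqrt(2)*b)/2


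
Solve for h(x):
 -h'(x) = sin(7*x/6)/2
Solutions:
 h(x) = C1 + 3*cos(7*x/6)/7


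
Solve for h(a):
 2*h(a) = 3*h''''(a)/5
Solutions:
 h(a) = C1*exp(-10^(1/4)*3^(3/4)*a/3) + C2*exp(10^(1/4)*3^(3/4)*a/3) + C3*sin(10^(1/4)*3^(3/4)*a/3) + C4*cos(10^(1/4)*3^(3/4)*a/3)


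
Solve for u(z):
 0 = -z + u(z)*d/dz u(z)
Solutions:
 u(z) = -sqrt(C1 + z^2)
 u(z) = sqrt(C1 + z^2)


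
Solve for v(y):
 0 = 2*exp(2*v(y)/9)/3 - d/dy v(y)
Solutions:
 v(y) = 9*log(-sqrt(-1/(C1 + 2*y))) - 9*log(2) + 9*log(6)/2 + 9*log(3)
 v(y) = 9*log(-1/(C1 + 2*y))/2 - 9*log(2) + 9*log(6)/2 + 9*log(3)


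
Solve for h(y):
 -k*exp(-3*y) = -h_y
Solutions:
 h(y) = C1 - k*exp(-3*y)/3


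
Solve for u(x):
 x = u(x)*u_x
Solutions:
 u(x) = -sqrt(C1 + x^2)
 u(x) = sqrt(C1 + x^2)


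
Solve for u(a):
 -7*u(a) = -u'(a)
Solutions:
 u(a) = C1*exp(7*a)


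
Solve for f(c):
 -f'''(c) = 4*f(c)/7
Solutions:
 f(c) = C3*exp(-14^(2/3)*c/7) + (C1*sin(14^(2/3)*sqrt(3)*c/14) + C2*cos(14^(2/3)*sqrt(3)*c/14))*exp(14^(2/3)*c/14)


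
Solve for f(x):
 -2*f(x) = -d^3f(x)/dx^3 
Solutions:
 f(x) = C3*exp(2^(1/3)*x) + (C1*sin(2^(1/3)*sqrt(3)*x/2) + C2*cos(2^(1/3)*sqrt(3)*x/2))*exp(-2^(1/3)*x/2)


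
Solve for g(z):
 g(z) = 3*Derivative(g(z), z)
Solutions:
 g(z) = C1*exp(z/3)


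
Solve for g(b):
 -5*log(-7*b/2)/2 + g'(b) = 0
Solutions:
 g(b) = C1 + 5*b*log(-b)/2 + 5*b*(-1 - log(2) + log(7))/2


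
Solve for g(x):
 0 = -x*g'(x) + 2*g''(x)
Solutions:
 g(x) = C1 + C2*erfi(x/2)


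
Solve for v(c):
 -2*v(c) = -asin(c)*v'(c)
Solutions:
 v(c) = C1*exp(2*Integral(1/asin(c), c))


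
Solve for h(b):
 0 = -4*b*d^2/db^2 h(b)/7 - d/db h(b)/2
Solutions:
 h(b) = C1 + C2*b^(1/8)


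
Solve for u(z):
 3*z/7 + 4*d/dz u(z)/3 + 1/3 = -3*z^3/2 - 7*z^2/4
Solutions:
 u(z) = C1 - 9*z^4/32 - 7*z^3/16 - 9*z^2/56 - z/4


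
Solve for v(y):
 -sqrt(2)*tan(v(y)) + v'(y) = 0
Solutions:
 v(y) = pi - asin(C1*exp(sqrt(2)*y))
 v(y) = asin(C1*exp(sqrt(2)*y))


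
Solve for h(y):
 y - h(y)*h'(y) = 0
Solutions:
 h(y) = -sqrt(C1 + y^2)
 h(y) = sqrt(C1 + y^2)


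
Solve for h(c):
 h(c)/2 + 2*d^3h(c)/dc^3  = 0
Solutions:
 h(c) = C3*exp(-2^(1/3)*c/2) + (C1*sin(2^(1/3)*sqrt(3)*c/4) + C2*cos(2^(1/3)*sqrt(3)*c/4))*exp(2^(1/3)*c/4)


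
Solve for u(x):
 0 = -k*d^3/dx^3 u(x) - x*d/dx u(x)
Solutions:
 u(x) = C1 + Integral(C2*airyai(x*(-1/k)^(1/3)) + C3*airybi(x*(-1/k)^(1/3)), x)


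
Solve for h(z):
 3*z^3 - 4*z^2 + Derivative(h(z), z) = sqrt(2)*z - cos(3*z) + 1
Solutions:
 h(z) = C1 - 3*z^4/4 + 4*z^3/3 + sqrt(2)*z^2/2 + z - sin(3*z)/3


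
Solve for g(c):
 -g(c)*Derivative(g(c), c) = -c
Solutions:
 g(c) = -sqrt(C1 + c^2)
 g(c) = sqrt(C1 + c^2)


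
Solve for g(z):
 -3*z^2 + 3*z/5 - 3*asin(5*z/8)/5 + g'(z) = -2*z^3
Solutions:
 g(z) = C1 - z^4/2 + z^3 - 3*z^2/10 + 3*z*asin(5*z/8)/5 + 3*sqrt(64 - 25*z^2)/25


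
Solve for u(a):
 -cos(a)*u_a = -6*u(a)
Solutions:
 u(a) = C1*(sin(a)^3 + 3*sin(a)^2 + 3*sin(a) + 1)/(sin(a)^3 - 3*sin(a)^2 + 3*sin(a) - 1)


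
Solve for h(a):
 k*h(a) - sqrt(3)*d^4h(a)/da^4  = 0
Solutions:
 h(a) = C1*exp(-3^(7/8)*a*k^(1/4)/3) + C2*exp(3^(7/8)*a*k^(1/4)/3) + C3*exp(-3^(7/8)*I*a*k^(1/4)/3) + C4*exp(3^(7/8)*I*a*k^(1/4)/3)


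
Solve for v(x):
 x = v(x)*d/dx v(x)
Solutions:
 v(x) = -sqrt(C1 + x^2)
 v(x) = sqrt(C1 + x^2)


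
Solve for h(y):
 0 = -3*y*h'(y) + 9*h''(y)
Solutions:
 h(y) = C1 + C2*erfi(sqrt(6)*y/6)


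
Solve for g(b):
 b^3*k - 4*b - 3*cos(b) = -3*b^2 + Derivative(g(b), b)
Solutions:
 g(b) = C1 + b^4*k/4 + b^3 - 2*b^2 - 3*sin(b)


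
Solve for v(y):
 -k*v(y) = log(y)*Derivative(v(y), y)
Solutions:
 v(y) = C1*exp(-k*li(y))


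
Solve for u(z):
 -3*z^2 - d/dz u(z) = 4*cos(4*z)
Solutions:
 u(z) = C1 - z^3 - sin(4*z)


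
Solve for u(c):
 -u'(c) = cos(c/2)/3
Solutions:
 u(c) = C1 - 2*sin(c/2)/3


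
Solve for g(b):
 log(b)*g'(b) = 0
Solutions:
 g(b) = C1


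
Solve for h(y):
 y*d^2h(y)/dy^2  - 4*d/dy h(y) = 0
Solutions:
 h(y) = C1 + C2*y^5


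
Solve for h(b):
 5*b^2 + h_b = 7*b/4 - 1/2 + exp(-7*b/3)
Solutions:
 h(b) = C1 - 5*b^3/3 + 7*b^2/8 - b/2 - 3*exp(-7*b/3)/7


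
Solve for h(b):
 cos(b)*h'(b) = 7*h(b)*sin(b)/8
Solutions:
 h(b) = C1/cos(b)^(7/8)


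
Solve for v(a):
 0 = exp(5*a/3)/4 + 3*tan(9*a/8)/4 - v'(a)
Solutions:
 v(a) = C1 + 3*exp(5*a/3)/20 - 2*log(cos(9*a/8))/3


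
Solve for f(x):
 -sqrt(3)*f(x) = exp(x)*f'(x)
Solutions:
 f(x) = C1*exp(sqrt(3)*exp(-x))


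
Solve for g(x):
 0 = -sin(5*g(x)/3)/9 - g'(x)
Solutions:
 x/9 + 3*log(cos(5*g(x)/3) - 1)/10 - 3*log(cos(5*g(x)/3) + 1)/10 = C1


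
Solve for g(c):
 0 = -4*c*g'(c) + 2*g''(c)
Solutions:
 g(c) = C1 + C2*erfi(c)


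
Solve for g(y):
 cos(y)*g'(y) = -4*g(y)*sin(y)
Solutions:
 g(y) = C1*cos(y)^4


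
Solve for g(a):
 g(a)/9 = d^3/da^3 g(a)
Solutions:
 g(a) = C3*exp(3^(1/3)*a/3) + (C1*sin(3^(5/6)*a/6) + C2*cos(3^(5/6)*a/6))*exp(-3^(1/3)*a/6)


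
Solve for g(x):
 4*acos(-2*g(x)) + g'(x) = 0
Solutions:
 Integral(1/acos(-2*_y), (_y, g(x))) = C1 - 4*x


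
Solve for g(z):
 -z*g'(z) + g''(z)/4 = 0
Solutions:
 g(z) = C1 + C2*erfi(sqrt(2)*z)


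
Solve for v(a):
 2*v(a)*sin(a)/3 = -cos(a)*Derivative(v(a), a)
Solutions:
 v(a) = C1*cos(a)^(2/3)


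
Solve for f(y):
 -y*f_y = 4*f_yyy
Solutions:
 f(y) = C1 + Integral(C2*airyai(-2^(1/3)*y/2) + C3*airybi(-2^(1/3)*y/2), y)


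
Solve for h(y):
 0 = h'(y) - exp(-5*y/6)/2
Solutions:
 h(y) = C1 - 3*exp(-5*y/6)/5


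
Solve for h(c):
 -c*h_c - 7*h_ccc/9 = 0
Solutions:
 h(c) = C1 + Integral(C2*airyai(-21^(2/3)*c/7) + C3*airybi(-21^(2/3)*c/7), c)


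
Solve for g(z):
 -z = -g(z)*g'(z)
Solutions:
 g(z) = -sqrt(C1 + z^2)
 g(z) = sqrt(C1 + z^2)


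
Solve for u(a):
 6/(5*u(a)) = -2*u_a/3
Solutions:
 u(a) = -sqrt(C1 - 90*a)/5
 u(a) = sqrt(C1 - 90*a)/5


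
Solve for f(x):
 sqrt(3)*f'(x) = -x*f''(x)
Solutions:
 f(x) = C1 + C2*x^(1 - sqrt(3))


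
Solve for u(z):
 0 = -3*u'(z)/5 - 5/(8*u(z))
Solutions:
 u(z) = -sqrt(C1 - 75*z)/6
 u(z) = sqrt(C1 - 75*z)/6


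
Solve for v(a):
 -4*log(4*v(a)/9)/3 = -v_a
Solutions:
 -3*Integral(1/(log(_y) - 2*log(3) + 2*log(2)), (_y, v(a)))/4 = C1 - a


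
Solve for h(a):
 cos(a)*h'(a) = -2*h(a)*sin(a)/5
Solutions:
 h(a) = C1*cos(a)^(2/5)


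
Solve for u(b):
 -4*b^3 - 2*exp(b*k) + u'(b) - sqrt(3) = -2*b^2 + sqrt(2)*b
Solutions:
 u(b) = C1 + b^4 - 2*b^3/3 + sqrt(2)*b^2/2 + sqrt(3)*b + 2*exp(b*k)/k


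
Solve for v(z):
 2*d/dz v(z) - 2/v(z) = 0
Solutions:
 v(z) = -sqrt(C1 + 2*z)
 v(z) = sqrt(C1 + 2*z)


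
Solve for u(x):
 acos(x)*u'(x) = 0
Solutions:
 u(x) = C1


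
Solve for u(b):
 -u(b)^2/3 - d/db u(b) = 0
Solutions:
 u(b) = 3/(C1 + b)


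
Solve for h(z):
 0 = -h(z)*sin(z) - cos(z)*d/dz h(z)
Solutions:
 h(z) = C1*cos(z)


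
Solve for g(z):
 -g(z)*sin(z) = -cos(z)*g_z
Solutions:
 g(z) = C1/cos(z)


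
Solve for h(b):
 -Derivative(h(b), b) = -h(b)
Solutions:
 h(b) = C1*exp(b)


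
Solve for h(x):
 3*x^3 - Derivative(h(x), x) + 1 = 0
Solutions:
 h(x) = C1 + 3*x^4/4 + x


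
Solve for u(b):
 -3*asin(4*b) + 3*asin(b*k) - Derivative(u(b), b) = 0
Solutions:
 u(b) = C1 - 3*b*asin(4*b) - 3*sqrt(1 - 16*b^2)/4 + 3*Piecewise((b*asin(b*k) + sqrt(-b^2*k^2 + 1)/k, Ne(k, 0)), (0, True))


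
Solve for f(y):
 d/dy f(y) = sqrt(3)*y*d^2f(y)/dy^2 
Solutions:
 f(y) = C1 + C2*y^(sqrt(3)/3 + 1)


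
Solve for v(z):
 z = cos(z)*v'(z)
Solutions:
 v(z) = C1 + Integral(z/cos(z), z)


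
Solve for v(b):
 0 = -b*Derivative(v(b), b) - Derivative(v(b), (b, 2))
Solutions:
 v(b) = C1 + C2*erf(sqrt(2)*b/2)


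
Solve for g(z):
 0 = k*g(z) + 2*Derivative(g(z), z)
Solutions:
 g(z) = C1*exp(-k*z/2)


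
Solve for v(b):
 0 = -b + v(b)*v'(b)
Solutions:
 v(b) = -sqrt(C1 + b^2)
 v(b) = sqrt(C1 + b^2)


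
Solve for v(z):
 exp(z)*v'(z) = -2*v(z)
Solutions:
 v(z) = C1*exp(2*exp(-z))


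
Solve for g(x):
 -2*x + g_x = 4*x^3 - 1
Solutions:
 g(x) = C1 + x^4 + x^2 - x


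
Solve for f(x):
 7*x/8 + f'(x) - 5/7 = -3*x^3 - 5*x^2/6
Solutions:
 f(x) = C1 - 3*x^4/4 - 5*x^3/18 - 7*x^2/16 + 5*x/7


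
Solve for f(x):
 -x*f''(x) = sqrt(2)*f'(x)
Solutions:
 f(x) = C1 + C2*x^(1 - sqrt(2))


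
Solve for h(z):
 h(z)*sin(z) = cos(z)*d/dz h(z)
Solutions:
 h(z) = C1/cos(z)


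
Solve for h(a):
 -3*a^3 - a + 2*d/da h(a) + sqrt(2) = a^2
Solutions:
 h(a) = C1 + 3*a^4/8 + a^3/6 + a^2/4 - sqrt(2)*a/2


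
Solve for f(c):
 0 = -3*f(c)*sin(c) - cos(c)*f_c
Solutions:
 f(c) = C1*cos(c)^3


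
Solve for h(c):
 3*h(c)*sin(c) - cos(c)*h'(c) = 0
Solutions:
 h(c) = C1/cos(c)^3


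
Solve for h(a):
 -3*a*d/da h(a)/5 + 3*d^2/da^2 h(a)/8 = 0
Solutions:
 h(a) = C1 + C2*erfi(2*sqrt(5)*a/5)


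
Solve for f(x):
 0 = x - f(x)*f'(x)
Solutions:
 f(x) = -sqrt(C1 + x^2)
 f(x) = sqrt(C1 + x^2)


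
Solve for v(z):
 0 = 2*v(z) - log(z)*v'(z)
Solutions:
 v(z) = C1*exp(2*li(z))


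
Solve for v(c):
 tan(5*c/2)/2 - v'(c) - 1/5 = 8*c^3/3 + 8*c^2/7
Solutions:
 v(c) = C1 - 2*c^4/3 - 8*c^3/21 - c/5 - log(cos(5*c/2))/5


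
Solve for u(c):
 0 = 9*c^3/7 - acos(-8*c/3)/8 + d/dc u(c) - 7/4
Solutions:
 u(c) = C1 - 9*c^4/28 + c*acos(-8*c/3)/8 + 7*c/4 + sqrt(9 - 64*c^2)/64


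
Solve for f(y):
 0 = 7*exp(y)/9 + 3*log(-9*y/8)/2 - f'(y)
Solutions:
 f(y) = C1 + 3*y*log(-y)/2 + y*(-9*log(2)/2 - 3/2 + 3*log(3)) + 7*exp(y)/9


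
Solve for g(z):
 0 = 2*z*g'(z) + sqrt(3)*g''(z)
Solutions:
 g(z) = C1 + C2*erf(3^(3/4)*z/3)


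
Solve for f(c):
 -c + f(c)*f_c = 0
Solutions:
 f(c) = -sqrt(C1 + c^2)
 f(c) = sqrt(C1 + c^2)


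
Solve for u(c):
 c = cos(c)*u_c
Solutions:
 u(c) = C1 + Integral(c/cos(c), c)


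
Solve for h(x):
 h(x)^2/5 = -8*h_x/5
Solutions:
 h(x) = 8/(C1 + x)


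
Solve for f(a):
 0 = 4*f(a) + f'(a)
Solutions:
 f(a) = C1*exp(-4*a)


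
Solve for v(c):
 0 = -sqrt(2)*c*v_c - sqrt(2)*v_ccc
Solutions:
 v(c) = C1 + Integral(C2*airyai(-c) + C3*airybi(-c), c)


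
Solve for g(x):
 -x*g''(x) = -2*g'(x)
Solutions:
 g(x) = C1 + C2*x^3


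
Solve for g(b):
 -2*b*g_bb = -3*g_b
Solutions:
 g(b) = C1 + C2*b^(5/2)


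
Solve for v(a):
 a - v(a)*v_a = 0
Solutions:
 v(a) = -sqrt(C1 + a^2)
 v(a) = sqrt(C1 + a^2)


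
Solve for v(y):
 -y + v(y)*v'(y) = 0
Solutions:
 v(y) = -sqrt(C1 + y^2)
 v(y) = sqrt(C1 + y^2)


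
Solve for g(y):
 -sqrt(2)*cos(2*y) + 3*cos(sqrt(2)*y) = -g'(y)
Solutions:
 g(y) = C1 + sqrt(2)*sin(2*y)/2 - 3*sqrt(2)*sin(sqrt(2)*y)/2


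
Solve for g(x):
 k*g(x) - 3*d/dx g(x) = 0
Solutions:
 g(x) = C1*exp(k*x/3)


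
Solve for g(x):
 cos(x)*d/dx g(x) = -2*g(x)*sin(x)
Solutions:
 g(x) = C1*cos(x)^2


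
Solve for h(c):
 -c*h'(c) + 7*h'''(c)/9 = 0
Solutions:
 h(c) = C1 + Integral(C2*airyai(21^(2/3)*c/7) + C3*airybi(21^(2/3)*c/7), c)


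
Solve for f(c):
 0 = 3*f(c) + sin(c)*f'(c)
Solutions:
 f(c) = C1*(cos(c) + 1)^(3/2)/(cos(c) - 1)^(3/2)


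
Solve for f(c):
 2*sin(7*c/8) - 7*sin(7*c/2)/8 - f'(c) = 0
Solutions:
 f(c) = C1 - 16*cos(7*c/8)/7 + cos(7*c/2)/4


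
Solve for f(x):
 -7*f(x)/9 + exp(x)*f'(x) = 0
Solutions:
 f(x) = C1*exp(-7*exp(-x)/9)


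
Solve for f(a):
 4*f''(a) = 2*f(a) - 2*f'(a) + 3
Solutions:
 f(a) = C1*exp(-a) + C2*exp(a/2) - 3/2


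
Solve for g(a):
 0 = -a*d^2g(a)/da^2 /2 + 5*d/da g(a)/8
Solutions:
 g(a) = C1 + C2*a^(9/4)


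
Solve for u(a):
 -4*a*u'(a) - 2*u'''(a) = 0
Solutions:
 u(a) = C1 + Integral(C2*airyai(-2^(1/3)*a) + C3*airybi(-2^(1/3)*a), a)


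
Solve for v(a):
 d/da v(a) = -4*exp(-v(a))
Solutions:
 v(a) = log(C1 - 4*a)


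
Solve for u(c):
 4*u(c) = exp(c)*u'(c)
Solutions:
 u(c) = C1*exp(-4*exp(-c))


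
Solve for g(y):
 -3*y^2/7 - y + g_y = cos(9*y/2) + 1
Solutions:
 g(y) = C1 + y^3/7 + y^2/2 + y + 2*sin(9*y/2)/9


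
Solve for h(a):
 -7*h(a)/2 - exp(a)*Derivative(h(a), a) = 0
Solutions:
 h(a) = C1*exp(7*exp(-a)/2)


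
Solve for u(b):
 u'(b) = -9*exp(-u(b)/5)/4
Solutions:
 u(b) = 5*log(C1 - 9*b/20)


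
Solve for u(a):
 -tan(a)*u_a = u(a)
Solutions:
 u(a) = C1/sin(a)


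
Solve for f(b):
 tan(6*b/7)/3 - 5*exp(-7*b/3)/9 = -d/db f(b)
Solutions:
 f(b) = C1 - 7*log(tan(6*b/7)^2 + 1)/36 - 5*exp(-7*b/3)/21


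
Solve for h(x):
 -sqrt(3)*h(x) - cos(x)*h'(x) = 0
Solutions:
 h(x) = C1*(sin(x) - 1)^(sqrt(3)/2)/(sin(x) + 1)^(sqrt(3)/2)


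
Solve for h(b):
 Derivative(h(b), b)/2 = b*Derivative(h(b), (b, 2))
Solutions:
 h(b) = C1 + C2*b^(3/2)


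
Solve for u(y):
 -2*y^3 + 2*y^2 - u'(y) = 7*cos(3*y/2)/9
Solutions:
 u(y) = C1 - y^4/2 + 2*y^3/3 - 14*sin(3*y/2)/27


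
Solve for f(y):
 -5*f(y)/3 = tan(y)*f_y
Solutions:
 f(y) = C1/sin(y)^(5/3)


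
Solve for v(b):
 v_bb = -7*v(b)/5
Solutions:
 v(b) = C1*sin(sqrt(35)*b/5) + C2*cos(sqrt(35)*b/5)


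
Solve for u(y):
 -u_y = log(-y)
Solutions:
 u(y) = C1 - y*log(-y) + y


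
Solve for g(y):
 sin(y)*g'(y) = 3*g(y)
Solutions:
 g(y) = C1*(cos(y) - 1)^(3/2)/(cos(y) + 1)^(3/2)


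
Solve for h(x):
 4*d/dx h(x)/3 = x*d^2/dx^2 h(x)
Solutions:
 h(x) = C1 + C2*x^(7/3)


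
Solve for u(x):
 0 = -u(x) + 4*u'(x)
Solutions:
 u(x) = C1*exp(x/4)


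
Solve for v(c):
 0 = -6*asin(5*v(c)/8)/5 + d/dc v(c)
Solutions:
 Integral(1/asin(5*_y/8), (_y, v(c))) = C1 + 6*c/5


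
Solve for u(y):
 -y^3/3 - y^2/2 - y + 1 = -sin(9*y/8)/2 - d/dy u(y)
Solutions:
 u(y) = C1 + y^4/12 + y^3/6 + y^2/2 - y + 4*cos(9*y/8)/9


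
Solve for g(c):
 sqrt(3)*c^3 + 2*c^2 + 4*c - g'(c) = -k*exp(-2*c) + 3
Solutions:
 g(c) = C1 + sqrt(3)*c^4/4 + 2*c^3/3 + 2*c^2 - 3*c - k*exp(-2*c)/2


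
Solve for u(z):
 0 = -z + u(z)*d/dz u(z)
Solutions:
 u(z) = -sqrt(C1 + z^2)
 u(z) = sqrt(C1 + z^2)


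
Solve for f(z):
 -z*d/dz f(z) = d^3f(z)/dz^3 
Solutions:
 f(z) = C1 + Integral(C2*airyai(-z) + C3*airybi(-z), z)


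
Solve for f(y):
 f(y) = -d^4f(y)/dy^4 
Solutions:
 f(y) = (C1*sin(sqrt(2)*y/2) + C2*cos(sqrt(2)*y/2))*exp(-sqrt(2)*y/2) + (C3*sin(sqrt(2)*y/2) + C4*cos(sqrt(2)*y/2))*exp(sqrt(2)*y/2)


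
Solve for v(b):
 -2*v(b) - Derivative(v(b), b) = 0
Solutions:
 v(b) = C1*exp(-2*b)


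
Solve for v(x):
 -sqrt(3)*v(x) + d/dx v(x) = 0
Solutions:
 v(x) = C1*exp(sqrt(3)*x)


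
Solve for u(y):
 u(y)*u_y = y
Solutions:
 u(y) = -sqrt(C1 + y^2)
 u(y) = sqrt(C1 + y^2)


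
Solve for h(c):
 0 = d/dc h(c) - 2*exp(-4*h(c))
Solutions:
 h(c) = log(-I*(C1 + 8*c)^(1/4))
 h(c) = log(I*(C1 + 8*c)^(1/4))
 h(c) = log(-(C1 + 8*c)^(1/4))
 h(c) = log(C1 + 8*c)/4


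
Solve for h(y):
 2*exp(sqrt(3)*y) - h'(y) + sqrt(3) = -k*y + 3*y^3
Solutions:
 h(y) = C1 + k*y^2/2 - 3*y^4/4 + sqrt(3)*y + 2*sqrt(3)*exp(sqrt(3)*y)/3


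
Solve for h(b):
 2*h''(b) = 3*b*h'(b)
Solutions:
 h(b) = C1 + C2*erfi(sqrt(3)*b/2)


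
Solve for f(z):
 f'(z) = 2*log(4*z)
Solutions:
 f(z) = C1 + 2*z*log(z) - 2*z + z*log(16)


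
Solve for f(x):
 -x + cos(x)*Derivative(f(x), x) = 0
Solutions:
 f(x) = C1 + Integral(x/cos(x), x)


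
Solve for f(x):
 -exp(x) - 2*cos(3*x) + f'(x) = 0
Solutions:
 f(x) = C1 + exp(x) + 2*sin(3*x)/3


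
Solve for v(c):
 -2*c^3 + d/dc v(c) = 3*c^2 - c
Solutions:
 v(c) = C1 + c^4/2 + c^3 - c^2/2


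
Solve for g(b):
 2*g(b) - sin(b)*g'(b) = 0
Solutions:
 g(b) = C1*(cos(b) - 1)/(cos(b) + 1)


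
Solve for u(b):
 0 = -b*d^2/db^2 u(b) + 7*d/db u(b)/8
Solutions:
 u(b) = C1 + C2*b^(15/8)


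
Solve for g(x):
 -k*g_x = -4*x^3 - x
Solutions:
 g(x) = C1 + x^4/k + x^2/(2*k)


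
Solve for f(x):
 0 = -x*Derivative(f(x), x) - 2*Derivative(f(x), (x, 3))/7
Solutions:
 f(x) = C1 + Integral(C2*airyai(-2^(2/3)*7^(1/3)*x/2) + C3*airybi(-2^(2/3)*7^(1/3)*x/2), x)


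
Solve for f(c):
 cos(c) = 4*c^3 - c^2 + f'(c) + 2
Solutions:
 f(c) = C1 - c^4 + c^3/3 - 2*c + sin(c)


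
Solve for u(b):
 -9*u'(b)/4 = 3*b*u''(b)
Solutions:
 u(b) = C1 + C2*b^(1/4)


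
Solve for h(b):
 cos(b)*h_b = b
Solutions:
 h(b) = C1 + Integral(b/cos(b), b)


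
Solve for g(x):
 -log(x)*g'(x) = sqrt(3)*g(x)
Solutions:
 g(x) = C1*exp(-sqrt(3)*li(x))


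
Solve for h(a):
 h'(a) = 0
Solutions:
 h(a) = C1


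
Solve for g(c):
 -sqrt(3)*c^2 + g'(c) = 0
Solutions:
 g(c) = C1 + sqrt(3)*c^3/3


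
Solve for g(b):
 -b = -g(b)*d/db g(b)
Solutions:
 g(b) = -sqrt(C1 + b^2)
 g(b) = sqrt(C1 + b^2)


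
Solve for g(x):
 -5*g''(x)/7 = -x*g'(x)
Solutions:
 g(x) = C1 + C2*erfi(sqrt(70)*x/10)


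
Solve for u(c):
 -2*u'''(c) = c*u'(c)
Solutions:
 u(c) = C1 + Integral(C2*airyai(-2^(2/3)*c/2) + C3*airybi(-2^(2/3)*c/2), c)


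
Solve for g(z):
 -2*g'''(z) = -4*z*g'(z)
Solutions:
 g(z) = C1 + Integral(C2*airyai(2^(1/3)*z) + C3*airybi(2^(1/3)*z), z)


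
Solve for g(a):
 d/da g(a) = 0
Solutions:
 g(a) = C1


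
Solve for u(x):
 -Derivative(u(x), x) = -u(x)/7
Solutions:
 u(x) = C1*exp(x/7)


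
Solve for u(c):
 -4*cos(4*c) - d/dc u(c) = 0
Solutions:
 u(c) = C1 - sin(4*c)


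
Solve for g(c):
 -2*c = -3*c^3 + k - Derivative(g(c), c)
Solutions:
 g(c) = C1 - 3*c^4/4 + c^2 + c*k


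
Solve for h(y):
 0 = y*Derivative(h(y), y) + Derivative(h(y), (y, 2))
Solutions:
 h(y) = C1 + C2*erf(sqrt(2)*y/2)


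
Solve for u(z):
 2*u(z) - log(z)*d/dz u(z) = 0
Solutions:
 u(z) = C1*exp(2*li(z))


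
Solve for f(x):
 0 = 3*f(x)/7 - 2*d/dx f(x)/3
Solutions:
 f(x) = C1*exp(9*x/14)


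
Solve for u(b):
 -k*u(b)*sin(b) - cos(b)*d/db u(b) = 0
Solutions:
 u(b) = C1*exp(k*log(cos(b)))


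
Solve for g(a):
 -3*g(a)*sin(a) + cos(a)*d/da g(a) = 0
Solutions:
 g(a) = C1/cos(a)^3


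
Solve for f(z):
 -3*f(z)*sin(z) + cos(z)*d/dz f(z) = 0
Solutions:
 f(z) = C1/cos(z)^3


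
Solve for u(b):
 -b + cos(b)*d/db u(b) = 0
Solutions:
 u(b) = C1 + Integral(b/cos(b), b)


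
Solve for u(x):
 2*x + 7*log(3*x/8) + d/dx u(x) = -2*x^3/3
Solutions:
 u(x) = C1 - x^4/6 - x^2 - 7*x*log(x) + x*log(2097152/2187) + 7*x


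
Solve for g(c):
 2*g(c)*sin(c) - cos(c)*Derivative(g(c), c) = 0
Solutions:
 g(c) = C1/cos(c)^2


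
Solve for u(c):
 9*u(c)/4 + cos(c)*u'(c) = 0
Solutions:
 u(c) = C1*(sin(c) - 1)^(9/8)/(sin(c) + 1)^(9/8)


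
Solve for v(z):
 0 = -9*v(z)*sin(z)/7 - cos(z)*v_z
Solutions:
 v(z) = C1*cos(z)^(9/7)


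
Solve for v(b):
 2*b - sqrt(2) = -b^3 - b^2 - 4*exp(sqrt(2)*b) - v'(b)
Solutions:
 v(b) = C1 - b^4/4 - b^3/3 - b^2 + sqrt(2)*b - 2*sqrt(2)*exp(sqrt(2)*b)


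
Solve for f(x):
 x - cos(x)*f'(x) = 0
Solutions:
 f(x) = C1 + Integral(x/cos(x), x)


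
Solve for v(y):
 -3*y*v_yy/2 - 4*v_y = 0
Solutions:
 v(y) = C1 + C2/y^(5/3)


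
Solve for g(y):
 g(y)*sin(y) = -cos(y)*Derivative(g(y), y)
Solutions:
 g(y) = C1*cos(y)


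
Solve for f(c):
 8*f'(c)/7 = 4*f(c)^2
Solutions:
 f(c) = -2/(C1 + 7*c)


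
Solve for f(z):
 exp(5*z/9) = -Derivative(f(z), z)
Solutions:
 f(z) = C1 - 9*exp(5*z/9)/5


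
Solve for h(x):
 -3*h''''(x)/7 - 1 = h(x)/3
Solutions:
 h(x) = (C1*sin(sqrt(6)*7^(1/4)*x/6) + C2*cos(sqrt(6)*7^(1/4)*x/6))*exp(-sqrt(6)*7^(1/4)*x/6) + (C3*sin(sqrt(6)*7^(1/4)*x/6) + C4*cos(sqrt(6)*7^(1/4)*x/6))*exp(sqrt(6)*7^(1/4)*x/6) - 3


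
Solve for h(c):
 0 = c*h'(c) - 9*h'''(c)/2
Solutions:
 h(c) = C1 + Integral(C2*airyai(6^(1/3)*c/3) + C3*airybi(6^(1/3)*c/3), c)


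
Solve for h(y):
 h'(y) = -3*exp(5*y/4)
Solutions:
 h(y) = C1 - 12*exp(5*y/4)/5


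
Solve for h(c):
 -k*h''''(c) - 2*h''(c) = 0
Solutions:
 h(c) = C1 + C2*c + C3*exp(-sqrt(2)*c*sqrt(-1/k)) + C4*exp(sqrt(2)*c*sqrt(-1/k))


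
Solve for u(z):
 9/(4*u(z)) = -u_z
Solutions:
 u(z) = -sqrt(C1 - 18*z)/2
 u(z) = sqrt(C1 - 18*z)/2


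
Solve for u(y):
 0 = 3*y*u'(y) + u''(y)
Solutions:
 u(y) = C1 + C2*erf(sqrt(6)*y/2)


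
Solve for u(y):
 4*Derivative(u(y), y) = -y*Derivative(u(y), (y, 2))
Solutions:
 u(y) = C1 + C2/y^3


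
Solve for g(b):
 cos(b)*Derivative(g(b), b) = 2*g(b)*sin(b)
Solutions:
 g(b) = C1/cos(b)^2


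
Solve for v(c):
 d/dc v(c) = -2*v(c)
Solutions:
 v(c) = C1*exp(-2*c)


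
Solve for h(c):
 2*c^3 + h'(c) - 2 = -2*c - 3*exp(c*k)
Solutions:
 h(c) = C1 - c^4/2 - c^2 + 2*c - 3*exp(c*k)/k


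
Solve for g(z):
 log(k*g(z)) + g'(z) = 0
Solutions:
 li(k*g(z))/k = C1 - z


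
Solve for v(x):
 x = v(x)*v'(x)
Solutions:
 v(x) = -sqrt(C1 + x^2)
 v(x) = sqrt(C1 + x^2)


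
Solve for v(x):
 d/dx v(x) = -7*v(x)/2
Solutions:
 v(x) = C1*exp(-7*x/2)


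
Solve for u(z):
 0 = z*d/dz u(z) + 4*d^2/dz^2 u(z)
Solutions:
 u(z) = C1 + C2*erf(sqrt(2)*z/4)


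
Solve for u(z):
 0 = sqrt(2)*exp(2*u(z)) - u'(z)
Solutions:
 u(z) = log(-sqrt(-1/(C1 + sqrt(2)*z))) - log(2)/2
 u(z) = log(-1/(C1 + sqrt(2)*z))/2 - log(2)/2


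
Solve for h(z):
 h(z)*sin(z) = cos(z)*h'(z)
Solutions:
 h(z) = C1/cos(z)


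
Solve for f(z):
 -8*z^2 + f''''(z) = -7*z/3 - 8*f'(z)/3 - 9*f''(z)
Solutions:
 f(z) = C1 + C2*exp(3^(1/3)*z*(-9/(4 + sqrt(259))^(1/3) + 3^(1/3)*(4 + sqrt(259))^(1/3))/6)*sin(3^(1/6)*z*(3*3^(2/3)/(4 + sqrt(259))^(1/3) + (4 + sqrt(259))^(1/3))/2) + C3*exp(3^(1/3)*z*(-9/(4 + sqrt(259))^(1/3) + 3^(1/3)*(4 + sqrt(259))^(1/3))/6)*cos(3^(1/6)*z*(3*3^(2/3)/(4 + sqrt(259))^(1/3) + (4 + sqrt(259))^(1/3))/2) + C4*exp(3^(1/3)*z*(-3^(1/3)*(4 + sqrt(259))^(1/3)/3 + 3/(4 + sqrt(259))^(1/3))) + z^3 - 169*z^2/16 + 4563*z/64


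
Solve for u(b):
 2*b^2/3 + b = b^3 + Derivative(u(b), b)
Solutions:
 u(b) = C1 - b^4/4 + 2*b^3/9 + b^2/2


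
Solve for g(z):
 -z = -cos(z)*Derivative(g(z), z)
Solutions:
 g(z) = C1 + Integral(z/cos(z), z)


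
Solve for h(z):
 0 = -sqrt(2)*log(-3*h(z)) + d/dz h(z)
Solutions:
 -sqrt(2)*Integral(1/(log(-_y) + log(3)), (_y, h(z)))/2 = C1 - z


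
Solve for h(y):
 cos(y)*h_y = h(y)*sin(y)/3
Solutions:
 h(y) = C1/cos(y)^(1/3)


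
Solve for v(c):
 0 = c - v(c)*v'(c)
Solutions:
 v(c) = -sqrt(C1 + c^2)
 v(c) = sqrt(C1 + c^2)


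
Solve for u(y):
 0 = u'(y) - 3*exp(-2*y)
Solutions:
 u(y) = C1 - 3*exp(-2*y)/2


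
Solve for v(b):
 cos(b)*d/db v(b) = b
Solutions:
 v(b) = C1 + Integral(b/cos(b), b)


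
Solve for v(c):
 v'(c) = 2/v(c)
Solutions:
 v(c) = -sqrt(C1 + 4*c)
 v(c) = sqrt(C1 + 4*c)


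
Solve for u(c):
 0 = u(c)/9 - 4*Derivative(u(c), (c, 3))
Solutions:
 u(c) = C3*exp(6^(1/3)*c/6) + (C1*sin(2^(1/3)*3^(5/6)*c/12) + C2*cos(2^(1/3)*3^(5/6)*c/12))*exp(-6^(1/3)*c/12)


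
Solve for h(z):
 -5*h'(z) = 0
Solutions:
 h(z) = C1


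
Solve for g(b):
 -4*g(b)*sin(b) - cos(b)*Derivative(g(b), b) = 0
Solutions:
 g(b) = C1*cos(b)^4


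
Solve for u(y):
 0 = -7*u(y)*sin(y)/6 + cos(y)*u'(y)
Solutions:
 u(y) = C1/cos(y)^(7/6)


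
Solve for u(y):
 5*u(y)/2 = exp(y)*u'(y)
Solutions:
 u(y) = C1*exp(-5*exp(-y)/2)


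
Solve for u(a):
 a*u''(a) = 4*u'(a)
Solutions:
 u(a) = C1 + C2*a^5


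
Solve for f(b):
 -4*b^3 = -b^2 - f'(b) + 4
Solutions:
 f(b) = C1 + b^4 - b^3/3 + 4*b


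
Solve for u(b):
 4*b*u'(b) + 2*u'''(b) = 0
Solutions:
 u(b) = C1 + Integral(C2*airyai(-2^(1/3)*b) + C3*airybi(-2^(1/3)*b), b)


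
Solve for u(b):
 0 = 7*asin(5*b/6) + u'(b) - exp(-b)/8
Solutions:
 u(b) = C1 - 7*b*asin(5*b/6) - 7*sqrt(36 - 25*b^2)/5 - exp(-b)/8


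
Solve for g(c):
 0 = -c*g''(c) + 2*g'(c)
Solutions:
 g(c) = C1 + C2*c^3


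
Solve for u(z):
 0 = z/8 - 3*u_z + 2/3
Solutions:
 u(z) = C1 + z^2/48 + 2*z/9


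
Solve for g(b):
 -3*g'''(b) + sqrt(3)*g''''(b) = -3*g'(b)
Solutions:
 g(b) = C1 + C2*exp(b*(2*2^(1/3)*3^(2/3)/(3*sqrt(15) + 7*sqrt(3))^(1/3) + 2^(2/3)*3^(1/3)*(3*sqrt(15) + 7*sqrt(3))^(1/3) + 4*sqrt(3))/12)*sin(2^(1/3)*3^(1/6)*b*(-2^(1/3)*3^(2/3)*(3*sqrt(15) + 7*sqrt(3))^(1/3) + 6/(3*sqrt(15) + 7*sqrt(3))^(1/3))/12) + C3*exp(b*(2*2^(1/3)*3^(2/3)/(3*sqrt(15) + 7*sqrt(3))^(1/3) + 2^(2/3)*3^(1/3)*(3*sqrt(15) + 7*sqrt(3))^(1/3) + 4*sqrt(3))/12)*cos(2^(1/3)*3^(1/6)*b*(-2^(1/3)*3^(2/3)*(3*sqrt(15) + 7*sqrt(3))^(1/3) + 6/(3*sqrt(15) + 7*sqrt(3))^(1/3))/12) + C4*exp(b*(-2^(2/3)*3^(1/3)*(3*sqrt(15) + 7*sqrt(3))^(1/3) - 2*2^(1/3)*3^(2/3)/(3*sqrt(15) + 7*sqrt(3))^(1/3) + 2*sqrt(3))/6)


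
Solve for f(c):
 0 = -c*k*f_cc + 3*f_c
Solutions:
 f(c) = C1 + c^(((re(k) + 3)*re(k) + im(k)^2)/(re(k)^2 + im(k)^2))*(C2*sin(3*log(c)*Abs(im(k))/(re(k)^2 + im(k)^2)) + C3*cos(3*log(c)*im(k)/(re(k)^2 + im(k)^2)))


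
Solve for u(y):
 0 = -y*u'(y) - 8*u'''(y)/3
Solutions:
 u(y) = C1 + Integral(C2*airyai(-3^(1/3)*y/2) + C3*airybi(-3^(1/3)*y/2), y)


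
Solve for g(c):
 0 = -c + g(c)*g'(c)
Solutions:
 g(c) = -sqrt(C1 + c^2)
 g(c) = sqrt(C1 + c^2)


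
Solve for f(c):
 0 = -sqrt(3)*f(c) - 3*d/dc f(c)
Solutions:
 f(c) = C1*exp(-sqrt(3)*c/3)


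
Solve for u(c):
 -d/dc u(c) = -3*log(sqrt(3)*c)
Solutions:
 u(c) = C1 + 3*c*log(c) - 3*c + 3*c*log(3)/2


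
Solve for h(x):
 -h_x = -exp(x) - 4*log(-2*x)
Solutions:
 h(x) = C1 + 4*x*log(-x) + 4*x*(-1 + log(2)) + exp(x)


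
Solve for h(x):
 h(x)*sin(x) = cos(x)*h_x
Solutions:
 h(x) = C1/cos(x)


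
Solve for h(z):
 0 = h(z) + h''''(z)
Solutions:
 h(z) = (C1*sin(sqrt(2)*z/2) + C2*cos(sqrt(2)*z/2))*exp(-sqrt(2)*z/2) + (C3*sin(sqrt(2)*z/2) + C4*cos(sqrt(2)*z/2))*exp(sqrt(2)*z/2)


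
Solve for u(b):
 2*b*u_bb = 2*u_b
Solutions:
 u(b) = C1 + C2*b^2


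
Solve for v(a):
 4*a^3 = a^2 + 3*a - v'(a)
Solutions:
 v(a) = C1 - a^4 + a^3/3 + 3*a^2/2


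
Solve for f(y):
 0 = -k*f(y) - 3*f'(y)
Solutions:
 f(y) = C1*exp(-k*y/3)


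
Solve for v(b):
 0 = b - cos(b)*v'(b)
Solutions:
 v(b) = C1 + Integral(b/cos(b), b)
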